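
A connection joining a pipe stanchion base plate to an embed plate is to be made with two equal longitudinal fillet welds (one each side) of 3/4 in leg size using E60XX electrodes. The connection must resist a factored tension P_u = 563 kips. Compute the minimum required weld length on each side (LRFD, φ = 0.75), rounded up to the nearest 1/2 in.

L = 20 in on each side

E60XX → F_EXX = 60 ksi.
Throat t_e = 0.707 × 0.75 = 0.5302 in.
φr_n = 0.75 × 0.6 × 60 × 0.5302 = 14.32 kips/in.
L_req = P_u / φr_n = 563 / 14.32 = 39.32 in total.
Per side: 39.32 / 2 = 19.66 in.
Round up → use L = 20 in on each side.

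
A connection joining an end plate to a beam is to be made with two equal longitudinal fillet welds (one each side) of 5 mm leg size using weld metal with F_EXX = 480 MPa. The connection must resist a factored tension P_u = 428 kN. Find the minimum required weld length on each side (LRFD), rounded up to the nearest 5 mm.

L = 285 mm on each side

Throat t_e = 0.707 × 5 = 3.535 mm.
φr_n = 0.75 × 0.6 × 480 × 3.535 × 10⁻³ = 0.7636 kN/mm.
L_req = P_u / φr_n = 428 / 0.7636 = 560.5 mm total.
Per side: 560.5 / 2 = 280.3 mm.
Round up → use L = 285 mm on each side.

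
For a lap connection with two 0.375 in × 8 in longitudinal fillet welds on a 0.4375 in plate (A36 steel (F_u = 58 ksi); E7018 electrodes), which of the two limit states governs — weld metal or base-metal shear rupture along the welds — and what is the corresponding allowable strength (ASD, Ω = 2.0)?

E70XX → F_EXX = 70 ksi.
t_e = 0.707 × 0.375 = 0.2651 in; L = 16 in.
Weld metal: R_n/Ω = (1/2.0) × 0.6 × 70 × 0.2651 × 16 = 89.08 kips.
Base metal (shear rupture): R_n/Ω = (1/2.0) × 0.6 × 58 × 0.4375 × 16 = 121.8 kips.
Governing: weld metal.

R_n/Ω ≈ 89.1 kips (weld metal governs)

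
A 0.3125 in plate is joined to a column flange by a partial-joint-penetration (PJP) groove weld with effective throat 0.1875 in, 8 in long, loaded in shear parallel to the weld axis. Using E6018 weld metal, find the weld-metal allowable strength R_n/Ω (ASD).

E60XX → F_EXX = 60 ksi.
Effective throat (given) t_e = 0.1875 in.
A_we = 0.1875 × 8 = 1.5 in².
F_nw = 0.6 F_EXX = 36 ksi.
R_n/Ω = (36 × 1.5) / 2.0 = 27 kips.

R_n/Ω ≈ 27 kips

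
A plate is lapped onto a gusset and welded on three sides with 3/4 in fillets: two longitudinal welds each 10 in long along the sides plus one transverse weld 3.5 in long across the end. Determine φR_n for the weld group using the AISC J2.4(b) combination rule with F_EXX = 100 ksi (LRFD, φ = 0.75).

t_e = 0.707 × 0.75 = 0.5302 in.
R_nwl = 0.6 × 100 × 0.5302 × 20 = 636.3 kips (longitudinal, 2 welds).
R_nwt = 0.6 × 100 × 0.5302 × 3.5 = 111.4 kips (transverse, base value).
(i) R_nwl + R_nwt = 747.7 kips; (ii) 0.85 R_nwl + 1.5 R_nwt = 707.9 kips.
R_n = max = 747.7 kips [governs: (i)]; φR_n = 560.7 kips.

φR_n ≈ 561 kips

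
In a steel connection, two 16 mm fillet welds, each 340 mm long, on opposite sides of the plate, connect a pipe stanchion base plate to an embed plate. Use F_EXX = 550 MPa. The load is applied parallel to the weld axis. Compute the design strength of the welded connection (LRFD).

Effective throat t_e = 0.707 × 16 = 11.31 mm.
Total length L = 680 mm; A_we = 11.31 × 680 = 7692 mm².
F_nw = 0.6 F_EXX = 0.6 × 550 = 330 MPa.
φR_n = 0.75 × 330 × 7692 × 10⁻³ = 1904 kN.

φR_n ≈ 1900 kN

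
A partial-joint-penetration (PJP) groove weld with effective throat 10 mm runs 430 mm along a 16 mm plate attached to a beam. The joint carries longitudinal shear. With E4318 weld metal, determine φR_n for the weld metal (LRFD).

φR_n ≈ 832 kN

E43XX → F_EXX = 430 MPa.
Effective throat (given) t_e = 10 mm.
A_we = 10 × 430 = 4300 mm².
F_nw = 0.6 F_EXX = 258 MPa.
φR_n = 0.75 × 258 × 4300 × 10⁻³ = 832.1 kN.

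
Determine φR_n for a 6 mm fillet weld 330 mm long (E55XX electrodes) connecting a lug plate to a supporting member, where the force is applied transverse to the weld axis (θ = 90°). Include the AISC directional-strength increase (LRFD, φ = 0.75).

E55XX → F_EXX = 550 MPa.
t_e = 0.707 × 6 = 4.242 mm; A_we = 4.242 × 330 = 1400 mm².
Directional factor: 1.0 + 0.5 sin^1.5(90°) = 1.5.
F_nw = 0.6 × 550 × 1.5 = 495 MPa.
φR_n = 0.75 × 495 × 1400 × 10⁻³ = 519.7 kN.

φR_n ≈ 520 kN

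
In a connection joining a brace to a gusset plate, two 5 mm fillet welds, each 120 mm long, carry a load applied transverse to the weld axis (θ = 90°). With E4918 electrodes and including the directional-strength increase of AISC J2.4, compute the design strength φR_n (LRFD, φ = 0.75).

φR_n ≈ 281 kN

E49XX → F_EXX = 490 MPa.
t_e = 0.707 × 5 = 3.535 mm; A_we = 3.535 × 240 = 848.4 mm².
Directional factor: 1.0 + 0.5 sin^1.5(90°) = 1.5.
F_nw = 0.6 × 490 × 1.5 = 441 MPa.
φR_n = 0.75 × 441 × 848.4 × 10⁻³ = 280.6 kN.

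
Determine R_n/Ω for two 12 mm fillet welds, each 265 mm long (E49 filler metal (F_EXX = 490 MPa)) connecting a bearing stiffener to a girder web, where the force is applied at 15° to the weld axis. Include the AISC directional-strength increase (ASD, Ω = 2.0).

R_n/Ω ≈ 705 kN

t_e = 0.707 × 12 = 8.484 mm; A_we = 8.484 × 530 = 4497 mm².
Directional factor: 1.0 + 0.5 sin^1.5(15°) = 1.066.
F_nw = 0.6 × 490 × 1.066 = 313.4 MPa.
R_n/Ω = (313.4 × 4497) / 2.0 × 10⁻³ = 704.5 kN.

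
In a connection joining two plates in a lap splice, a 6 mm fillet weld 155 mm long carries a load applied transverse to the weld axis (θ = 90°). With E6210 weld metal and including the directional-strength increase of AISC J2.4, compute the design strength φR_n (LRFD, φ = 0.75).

φR_n ≈ 275 kN

E62XX → F_EXX = 620 MPa.
t_e = 0.707 × 6 = 4.242 mm; A_we = 4.242 × 155 = 657.5 mm².
Directional factor: 1.0 + 0.5 sin^1.5(90°) = 1.5.
F_nw = 0.6 × 620 × 1.5 = 558 MPa.
φR_n = 0.75 × 558 × 657.5 × 10⁻³ = 275.2 kN.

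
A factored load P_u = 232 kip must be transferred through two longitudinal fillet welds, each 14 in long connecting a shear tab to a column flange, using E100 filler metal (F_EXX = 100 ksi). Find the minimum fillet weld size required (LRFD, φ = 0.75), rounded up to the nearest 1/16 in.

Total weld length L = 28 in.
Required throat t_e = P_u / (φ × 0.6 F_EXX × L) = 232 / (0.75 × 0.6 × 100 × 28) = 0.1841 in.
Required leg w = t_e / 0.707 = 0.2604 in → use 5/16 in.

w = 5/16 in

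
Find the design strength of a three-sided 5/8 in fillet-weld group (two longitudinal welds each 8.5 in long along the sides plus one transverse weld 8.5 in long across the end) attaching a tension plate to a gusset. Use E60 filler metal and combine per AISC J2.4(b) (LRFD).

E60XX → F_EXX = 60 ksi.
t_e = 0.707 × 0.625 = 0.4419 in.
R_nwl = 0.6 × 60 × 0.4419 × 17 = 270.4 kip (longitudinal, 2 welds).
R_nwt = 0.6 × 60 × 0.4419 × 8.5 = 135.2 kip (transverse, base value).
(i) R_nwl + R_nwt = 405.6 kip; (ii) 0.85 R_nwl + 1.5 R_nwt = 432.7 kip.
R_n = max = 432.7 kip [governs: (ii)]; φR_n = 324.5 kip.

φR_n ≈ 325 kip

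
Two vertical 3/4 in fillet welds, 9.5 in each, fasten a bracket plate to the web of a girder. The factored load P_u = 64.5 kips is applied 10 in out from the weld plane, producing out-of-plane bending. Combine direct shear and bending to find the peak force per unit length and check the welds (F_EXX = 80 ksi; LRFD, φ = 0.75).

L_w = 2 × 9.5 = 19 in; section modulus (unit throat) S = 2 × L²/6 = 30.08 in².
Direct shear f_v = P/L_w = 64.5/19 = 3.395 kip/in.
Moment M = P × e = 64.5 × 10 = 645 kip·in; bending f_b = M/S = 21.44 kip/in.
f_max = √(f_v² + f_b²) = √(3.395² + 21.44²) = 21.71 kip/in.
φr_n = 0.75 × 0.6 × 80 × (0.707 × 0.75) = 19.09 kip/in → NOT adequate.

f_max ≈ 21.7 kip/in; NOT adequate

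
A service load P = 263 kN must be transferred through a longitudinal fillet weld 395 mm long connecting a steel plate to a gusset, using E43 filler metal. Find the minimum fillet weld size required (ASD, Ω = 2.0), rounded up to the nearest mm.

w = 8 mm

E43XX → F_EXX = 430 MPa.
Total weld length L = 395 mm.
Required throat t_e = P × Ω / (0.6 F_EXX × L) = 263 × 2.0 / (0.6 × 430 × 395 × 10⁻³) = 5.161 mm.
Required leg w = t_e / 0.707 = 7.3 mm → use 8 mm.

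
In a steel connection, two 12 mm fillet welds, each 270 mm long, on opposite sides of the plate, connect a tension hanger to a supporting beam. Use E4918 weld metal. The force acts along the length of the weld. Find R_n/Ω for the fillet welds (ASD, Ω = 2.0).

E49XX → F_EXX = 490 MPa.
Effective throat t_e = 0.707 × 12 = 8.484 mm.
Total length L = 540 mm; A_we = 8.484 × 540 = 4581 mm².
F_nw = 0.6 F_EXX = 0.6 × 490 = 294 MPa.
R_n = 294 × 4581 × 10⁻³ = 1347 kN; R_n/Ω = 1347/2.0 = 673.5 kN.

R_n/Ω ≈ 673 kN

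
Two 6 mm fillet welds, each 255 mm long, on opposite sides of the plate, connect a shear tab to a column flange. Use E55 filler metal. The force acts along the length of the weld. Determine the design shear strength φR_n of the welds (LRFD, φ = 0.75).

φR_n ≈ 535 kN

E55XX → F_EXX = 550 MPa.
Effective throat t_e = 0.707 × 6 = 4.242 mm.
Total length L = 510 mm; A_we = 4.242 × 510 = 2163 mm².
F_nw = 0.6 F_EXX = 0.6 × 550 = 330 MPa.
φR_n = 0.75 × 330 × 2163 × 10⁻³ = 535.4 kN.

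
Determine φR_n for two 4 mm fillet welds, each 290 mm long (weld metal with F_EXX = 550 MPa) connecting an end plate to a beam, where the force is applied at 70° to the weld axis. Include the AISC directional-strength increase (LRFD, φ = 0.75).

φR_n ≈ 591 kN

t_e = 0.707 × 4 = 2.828 mm; A_we = 2.828 × 580 = 1640 mm².
Directional factor: 1.0 + 0.5 sin^1.5(70°) = 1.455.
F_nw = 0.6 × 550 × 1.455 = 480.3 MPa.
φR_n = 0.75 × 480.3 × 1640 × 10⁻³ = 590.9 kN.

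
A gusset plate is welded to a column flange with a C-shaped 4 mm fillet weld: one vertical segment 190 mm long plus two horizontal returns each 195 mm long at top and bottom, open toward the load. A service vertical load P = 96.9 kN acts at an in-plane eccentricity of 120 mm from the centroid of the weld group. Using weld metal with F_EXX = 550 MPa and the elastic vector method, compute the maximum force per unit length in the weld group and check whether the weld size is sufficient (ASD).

f_max ≈ 432 N/mm; adequate

Total weld length L_w = 580 mm. Treat welds as unit-width lines.
Centroid: x̄ = 2×195×97.5 / 580 = 65.56 mm from the vertical weld.
Polar moment about centroid: J = I_x + I_y = [190³/12 + 2×195×95²] + [190×65.56² + 2(195³/12 + 195×31.94²)] = 6542000 mm³.
Direct shear f_v = P/L_w = 96.9×10³ / 580 = 167.1 N/mm (vertical).
Torsion M = P·e = 96.9×10³ × 120 = 11628000 N·mm.
Critical point at (x, y) = (129.4, 95) from centroid. f_tx = M·y/J = 168.9 N/mm; f_ty = M·x/J = 230.1 N/mm.
Resultant f_max = √[f_tx² + (f_v + f_ty)²] = √[168.9² + (167.1 + 230.1)²] = 431.6 N/mm.
Capacity per unit length: r_n/Ω = (1/2.0) × 0.6 × 550 × (0.707 × 4) = 466.6 N/mm.
431.6 ≤ 466.6 → adequate.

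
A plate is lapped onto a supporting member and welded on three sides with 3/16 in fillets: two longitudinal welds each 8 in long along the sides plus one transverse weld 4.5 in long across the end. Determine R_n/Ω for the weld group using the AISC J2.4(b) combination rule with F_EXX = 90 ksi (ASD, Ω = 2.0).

t_e = 0.707 × 0.1875 = 0.1326 in.
R_nwl = 0.6 × 90 × 0.1326 × 16 = 114.5 kip (longitudinal, 2 welds).
R_nwt = 0.6 × 90 × 0.1326 × 4.5 = 32.21 kip (transverse, base value).
(i) R_nwl + R_nwt = 146.7 kip; (ii) 0.85 R_nwl + 1.5 R_nwt = 145.7 kip.
R_n = max = 146.7 kip [governs: (i)]; R_n/Ω = 73.37 kip.

R_n/Ω ≈ 73.4 kip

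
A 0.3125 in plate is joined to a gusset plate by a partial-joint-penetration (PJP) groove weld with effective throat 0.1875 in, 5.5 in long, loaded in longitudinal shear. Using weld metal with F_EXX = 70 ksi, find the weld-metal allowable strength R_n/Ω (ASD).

R_n/Ω ≈ 21.7 kips

Effective throat (given) t_e = 0.1875 in.
A_we = 0.1875 × 5.5 = 1.031 in².
F_nw = 0.6 F_EXX = 42 ksi.
R_n/Ω = (42 × 1.031) / 2.0 = 21.66 kips.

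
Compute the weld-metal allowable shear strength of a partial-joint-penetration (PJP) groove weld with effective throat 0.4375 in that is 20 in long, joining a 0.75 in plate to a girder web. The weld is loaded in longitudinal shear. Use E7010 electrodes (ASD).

E70XX → F_EXX = 70 ksi.
Effective throat (given) t_e = 0.4375 in.
A_we = 0.4375 × 20 = 8.75 in².
F_nw = 0.6 F_EXX = 42 ksi.
R_n/Ω = (42 × 8.75) / 2.0 = 183.8 kips.

R_n/Ω ≈ 184 kips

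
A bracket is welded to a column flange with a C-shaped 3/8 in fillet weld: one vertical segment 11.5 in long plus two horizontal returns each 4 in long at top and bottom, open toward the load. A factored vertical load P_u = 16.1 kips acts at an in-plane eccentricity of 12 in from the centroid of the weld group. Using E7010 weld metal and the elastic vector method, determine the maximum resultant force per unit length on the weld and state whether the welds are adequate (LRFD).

f_max ≈ 3.49 kip/in; adequate

E70XX → F_EXX = 70 ksi.
Total weld length L_w = 19.5 in. Treat welds as unit-width lines.
Centroid: x̄ = 2×4×2 / 19.5 = 0.8205 in from the vertical weld.
Polar moment about centroid: J = I_x + I_y = [11.5³/12 + 2×4×5.75²] + [11.5×0.8205² + 2(4³/12 + 4×1.179²)] = 420.8 in³.
Direct shear f_v = P/L_w = 16.1 / 19.5 = 0.8256 kip/in (vertical).
Torsion M = P·e = 16.1 × 12 = 193.2 kip·in.
Critical point at (x, y) = (3.179, 5.75) from centroid. f_tx = M·y/J = 2.64 kip/in; f_ty = M·x/J = 1.46 kip/in.
Resultant f_max = √[f_tx² + (f_v + f_ty)²] = √[2.64² + (0.8256 + 1.46)²] = 3.492 kip/in.
Capacity per unit length: φr_n = 0.75 × 0.6 × 70 × (0.707 × 0.375) = 8.351 kip/in.
3.492 ≤ 8.351 → adequate.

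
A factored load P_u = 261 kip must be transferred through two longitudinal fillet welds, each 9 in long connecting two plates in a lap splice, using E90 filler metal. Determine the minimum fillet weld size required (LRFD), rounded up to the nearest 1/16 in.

w = 9/16 in

E90XX → F_EXX = 90 ksi.
Total weld length L = 18 in.
Required throat t_e = P_u / (φ × 0.6 F_EXX × L) = 261 / (0.75 × 0.6 × 90 × 18) = 0.358 in.
Required leg w = t_e / 0.707 = 0.5064 in → use 9/16 in.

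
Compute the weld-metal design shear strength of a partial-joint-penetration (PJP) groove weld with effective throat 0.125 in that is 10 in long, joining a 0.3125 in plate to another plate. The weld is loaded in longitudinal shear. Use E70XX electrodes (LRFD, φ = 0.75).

φR_n ≈ 39.4 kips

E70XX → F_EXX = 70 ksi.
Effective throat (given) t_e = 0.125 in.
A_we = 0.125 × 10 = 1.25 in².
F_nw = 0.6 F_EXX = 42 ksi.
φR_n = 0.75 × 42 × 1.25 = 39.38 kips.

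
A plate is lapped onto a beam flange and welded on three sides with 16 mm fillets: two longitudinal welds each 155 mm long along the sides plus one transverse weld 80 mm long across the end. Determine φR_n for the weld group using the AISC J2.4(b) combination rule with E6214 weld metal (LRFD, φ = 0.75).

E62XX → F_EXX = 620 MPa.
t_e = 0.707 × 16 = 11.31 mm.
R_nwl = 0.6 × 620 × 11.31 × 310 × 10⁻³ = 1304 kN (longitudinal, 2 welds).
R_nwt = 0.6 × 620 × 11.31 × 80 × 10⁻³ = 336.6 kN (transverse, base value).
(i) R_nwl + R_nwt = 1641 kN; (ii) 0.85 R_nwl + 1.5 R_nwt = 1614 kN.
R_n = max = 1641 kN [governs: (i)]; φR_n = 1231 kN.

φR_n ≈ 1230 kN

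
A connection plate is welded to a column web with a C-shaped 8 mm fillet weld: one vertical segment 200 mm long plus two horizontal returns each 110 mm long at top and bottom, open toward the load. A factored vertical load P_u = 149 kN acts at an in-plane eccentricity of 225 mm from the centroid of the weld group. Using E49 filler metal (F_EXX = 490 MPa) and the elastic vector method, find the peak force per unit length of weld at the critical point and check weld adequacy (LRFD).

Total weld length L_w = 420 mm. Treat welds as unit-width lines.
Centroid: x̄ = 2×110×55 / 420 = 28.81 mm from the vertical weld.
Polar moment about centroid: J = I_x + I_y = [200³/12 + 2×110×100²] + [200×28.81² + 2(110³/12 + 110×26.19²)] = 3405000 mm³.
Direct shear f_v = P/L_w = 149×10³ / 420 = 354.8 N/mm (vertical).
Torsion M = P·e = 149×10³ × 225 = 33525000 N·mm.
Critical point at (x, y) = (81.19, 100) from centroid. f_tx = M·y/J = 984.5 N/mm; f_ty = M·x/J = 799.3 N/mm.
Resultant f_max = √[f_tx² + (f_v + f_ty)²] = √[984.5² + (354.8 + 799.3)²] = 1517 N/mm.
Capacity per unit length: φr_n = 0.75 × 0.6 × 490 × (0.707 × 8) = 1247 N/mm.
1517 > 1247 → NOT adequate.

f_max ≈ 1520 N/mm; NOT adequate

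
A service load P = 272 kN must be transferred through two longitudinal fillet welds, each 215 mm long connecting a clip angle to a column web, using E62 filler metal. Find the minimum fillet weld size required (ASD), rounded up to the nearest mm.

w = 5 mm

E62XX → F_EXX = 620 MPa.
Total weld length L = 430 mm.
Required throat t_e = P × Ω / (0.6 F_EXX × L) = 272 × 2.0 / (0.6 × 620 × 430 × 10⁻³) = 3.401 mm.
Required leg w = t_e / 0.707 = 4.81 mm → use 5 mm.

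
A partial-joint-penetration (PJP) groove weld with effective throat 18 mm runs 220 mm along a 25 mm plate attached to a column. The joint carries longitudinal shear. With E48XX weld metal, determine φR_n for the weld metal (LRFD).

E48XX → F_EXX = 480 MPa.
Effective throat (given) t_e = 18 mm.
A_we = 18 × 220 = 3960 mm².
F_nw = 0.6 F_EXX = 288 MPa.
φR_n = 0.75 × 288 × 3960 × 10⁻³ = 855.4 kN.

φR_n ≈ 855 kN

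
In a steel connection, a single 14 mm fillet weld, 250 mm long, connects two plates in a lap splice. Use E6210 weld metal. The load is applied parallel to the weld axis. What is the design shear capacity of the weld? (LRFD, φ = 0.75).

φR_n ≈ 690 kN

E62XX → F_EXX = 620 MPa.
Effective throat t_e = 0.707 × 14 = 9.898 mm.
Total length L = 250 mm; A_we = 9.898 × 250 = 2474 mm².
F_nw = 0.6 F_EXX = 0.6 × 620 = 372 MPa.
φR_n = 0.75 × 372 × 2474 × 10⁻³ = 690.4 kN.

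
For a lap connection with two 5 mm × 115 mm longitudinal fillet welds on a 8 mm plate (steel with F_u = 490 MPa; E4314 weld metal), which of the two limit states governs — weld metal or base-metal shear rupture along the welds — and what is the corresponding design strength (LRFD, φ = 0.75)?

E43XX → F_EXX = 430 MPa.
t_e = 0.707 × 5 = 3.535 mm; L = 230 mm.
Weld metal: φR_n = 0.75 × 0.6 × 430 × 3.535 × 230 × 10⁻³ = 157.3 kN.
Base metal (shear rupture): φR_n = 0.75 × 0.6 × 490 × 8 × 230 × 10⁻³ = 405.7 kN.
Governing: weld metal.

φR_n ≈ 157 kN (weld metal governs)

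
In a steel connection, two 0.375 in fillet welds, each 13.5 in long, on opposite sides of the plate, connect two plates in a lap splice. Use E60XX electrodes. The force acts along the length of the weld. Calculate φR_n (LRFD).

φR_n ≈ 193 kips

E60XX → F_EXX = 60 ksi.
Effective throat t_e = 0.707 × 0.375 = 0.2651 in.
Total length L = 27 in; A_we = 0.2651 × 27 = 7.158 in².
F_nw = 0.6 F_EXX = 0.6 × 60 = 36 ksi.
φR_n = 0.75 × 36 × 7.158 = 193.3 kips.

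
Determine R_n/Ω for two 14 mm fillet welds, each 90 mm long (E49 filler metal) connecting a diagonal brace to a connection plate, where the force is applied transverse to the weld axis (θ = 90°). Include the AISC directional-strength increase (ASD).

E49XX → F_EXX = 490 MPa.
t_e = 0.707 × 14 = 9.898 mm; A_we = 9.898 × 180 = 1782 mm².
Directional factor: 1.0 + 0.5 sin^1.5(90°) = 1.5.
F_nw = 0.6 × 490 × 1.5 = 441 MPa.
R_n/Ω = (441 × 1782) / 2.0 × 10⁻³ = 392.9 kN.

R_n/Ω ≈ 393 kN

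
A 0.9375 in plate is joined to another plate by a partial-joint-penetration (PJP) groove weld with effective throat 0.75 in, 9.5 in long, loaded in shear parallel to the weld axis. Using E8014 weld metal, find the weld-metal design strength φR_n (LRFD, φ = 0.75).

E80XX → F_EXX = 80 ksi.
Effective throat (given) t_e = 0.75 in.
A_we = 0.75 × 9.5 = 7.125 in².
F_nw = 0.6 F_EXX = 48 ksi.
φR_n = 0.75 × 48 × 7.125 = 256.5 kips.

φR_n ≈ 256 kips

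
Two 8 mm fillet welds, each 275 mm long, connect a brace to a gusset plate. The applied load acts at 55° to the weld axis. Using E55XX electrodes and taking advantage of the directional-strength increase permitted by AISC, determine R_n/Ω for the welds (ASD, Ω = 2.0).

R_n/Ω ≈ 704 kN

E55XX → F_EXX = 550 MPa.
t_e = 0.707 × 8 = 5.656 mm; A_we = 5.656 × 550 = 3111 mm².
Directional factor: 1.0 + 0.5 sin^1.5(55°) = 1.371.
F_nw = 0.6 × 550 × 1.371 = 452.3 MPa.
R_n/Ω = (452.3 × 3111) / 2.0 × 10⁻³ = 703.6 kN.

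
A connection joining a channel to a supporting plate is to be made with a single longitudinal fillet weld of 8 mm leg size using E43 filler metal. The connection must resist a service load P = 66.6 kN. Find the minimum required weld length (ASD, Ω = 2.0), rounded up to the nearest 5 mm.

E43XX → F_EXX = 430 MPa.
Throat t_e = 0.707 × 8 = 5.656 mm.
r_n/Ω = (0.6 × 430 × 5.656) / 2.0 = 729.6 N/mm = 0.7296 kN/mm.
L_req = P / (r_n/Ω) = 66.6 / 0.7296 = 91.28 mm total.
Round up → use L = 95 mm.

L = 95 mm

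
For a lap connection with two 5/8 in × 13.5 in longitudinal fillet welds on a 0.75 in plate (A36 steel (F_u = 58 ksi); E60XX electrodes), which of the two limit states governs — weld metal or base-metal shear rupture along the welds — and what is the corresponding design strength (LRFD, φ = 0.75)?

φR_n ≈ 322 kip (weld metal governs)

E60XX → F_EXX = 60 ksi.
t_e = 0.707 × 0.625 = 0.4419 in; L = 27 in.
Weld metal: φR_n = 0.75 × 0.6 × 60 × 0.4419 × 27 = 322.1 kip.
Base metal (shear rupture): φR_n = 0.75 × 0.6 × 58 × 0.75 × 27 = 528.5 kip.
Governing: weld metal.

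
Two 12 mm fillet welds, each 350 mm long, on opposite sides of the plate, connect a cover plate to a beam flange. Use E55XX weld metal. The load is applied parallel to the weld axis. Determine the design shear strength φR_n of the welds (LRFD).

E55XX → F_EXX = 550 MPa.
Effective throat t_e = 0.707 × 12 = 8.484 mm.
Total length L = 700 mm; A_we = 8.484 × 700 = 5939 mm².
F_nw = 0.6 F_EXX = 0.6 × 550 = 330 MPa.
φR_n = 0.75 × 330 × 5939 × 10⁻³ = 1470 kN.

φR_n ≈ 1470 kN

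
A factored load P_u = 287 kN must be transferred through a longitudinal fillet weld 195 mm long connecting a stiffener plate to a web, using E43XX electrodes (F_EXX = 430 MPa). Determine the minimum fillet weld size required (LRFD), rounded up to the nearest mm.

w = 11 mm

Total weld length L = 195 mm.
Required throat t_e = P_u / (φ × 0.6 F_EXX × L) = 287 / (0.75 × 0.6 × 430 × 195 × 10⁻³) = 7.606 mm.
Required leg w = t_e / 0.707 = 10.76 mm → use 11 mm.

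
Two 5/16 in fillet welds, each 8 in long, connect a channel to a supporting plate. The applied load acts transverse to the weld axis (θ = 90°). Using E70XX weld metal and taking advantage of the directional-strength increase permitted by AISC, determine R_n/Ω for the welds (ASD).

R_n/Ω ≈ 111 kips

E70XX → F_EXX = 70 ksi.
t_e = 0.707 × 0.3125 = 0.2209 in; A_we = 0.2209 × 16 = 3.535 in².
Directional factor: 1.0 + 0.5 sin^1.5(90°) = 1.5.
F_nw = 0.6 × 70 × 1.5 = 63 ksi.
R_n/Ω = (63 × 3.535) / 2.0 = 111.4 kips.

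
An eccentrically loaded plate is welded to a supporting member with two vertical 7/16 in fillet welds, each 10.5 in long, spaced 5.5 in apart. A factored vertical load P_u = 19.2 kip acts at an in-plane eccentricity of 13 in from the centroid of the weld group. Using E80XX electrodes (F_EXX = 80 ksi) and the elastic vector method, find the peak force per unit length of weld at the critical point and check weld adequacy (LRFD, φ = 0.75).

Total weld length L_w = 21 in. Treat welds as unit-width lines.
Polar moment about centroid: J = 2[d³/12 + d(b/2)²] = 2[10.5³/12 + 10.5×2.75²] = 351.8 in³.
Direct shear f_v = P/L_w = 19.2 / 21 = 0.9143 kip/in (vertical).
Torsion M = P·e = 19.2 × 13 = 249.6 kip·in.
Critical point at (x, y) = (2.75, 5.25) from centroid. f_tx = M·y/J = 3.725 kip/in; f_ty = M·x/J = 1.951 kip/in.
Resultant f_max = √[f_tx² + (f_v + f_ty)²] = √[3.725² + (0.9143 + 1.951)²] = 4.7 kip/in.
Capacity per unit length: φr_n = 0.75 × 0.6 × 80 × (0.707 × 0.4375) = 11.14 kip/in.
4.7 ≤ 11.14 → adequate.

f_max ≈ 4.7 kip/in; adequate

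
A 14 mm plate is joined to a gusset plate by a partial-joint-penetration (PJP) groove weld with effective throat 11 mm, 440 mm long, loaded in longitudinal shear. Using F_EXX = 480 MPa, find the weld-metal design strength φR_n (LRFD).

φR_n ≈ 1050 kN

Effective throat (given) t_e = 11 mm.
A_we = 11 × 440 = 4840 mm².
F_nw = 0.6 F_EXX = 288 MPa.
φR_n = 0.75 × 288 × 4840 × 10⁻³ = 1045 kN.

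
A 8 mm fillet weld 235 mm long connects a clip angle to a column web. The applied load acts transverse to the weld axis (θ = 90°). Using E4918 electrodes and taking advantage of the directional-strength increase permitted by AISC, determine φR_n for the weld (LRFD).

φR_n ≈ 440 kN

E49XX → F_EXX = 490 MPa.
t_e = 0.707 × 8 = 5.656 mm; A_we = 5.656 × 235 = 1329 mm².
Directional factor: 1.0 + 0.5 sin^1.5(90°) = 1.5.
F_nw = 0.6 × 490 × 1.5 = 441 MPa.
φR_n = 0.75 × 441 × 1329 × 10⁻³ = 439.6 kN.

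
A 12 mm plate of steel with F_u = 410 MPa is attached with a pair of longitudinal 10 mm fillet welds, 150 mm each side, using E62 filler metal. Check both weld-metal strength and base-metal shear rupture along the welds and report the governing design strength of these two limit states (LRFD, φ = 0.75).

E62XX → F_EXX = 620 MPa.
t_e = 0.707 × 10 = 7.07 mm; L = 300 mm.
Weld metal: φR_n = 0.75 × 0.6 × 620 × 7.07 × 300 × 10⁻³ = 591.8 kN.
Base metal (shear rupture): φR_n = 0.75 × 0.6 × 410 × 12 × 300 × 10⁻³ = 664.2 kN.
Governing: weld metal.

φR_n ≈ 592 kN (weld metal governs)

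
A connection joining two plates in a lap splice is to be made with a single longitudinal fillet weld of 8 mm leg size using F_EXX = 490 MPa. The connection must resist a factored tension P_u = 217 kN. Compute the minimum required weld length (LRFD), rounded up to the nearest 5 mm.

L = 175 mm

Throat t_e = 0.707 × 8 = 5.656 mm.
φr_n = 0.75 × 0.6 × 490 × 5.656 × 10⁻³ = 1.247 kN/mm.
L_req = P_u / φr_n = 217 / 1.247 = 174 mm total.
Round up → use L = 175 mm.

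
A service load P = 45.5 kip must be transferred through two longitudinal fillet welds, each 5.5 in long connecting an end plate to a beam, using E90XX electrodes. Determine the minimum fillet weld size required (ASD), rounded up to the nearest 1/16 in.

E90XX → F_EXX = 90 ksi.
Total weld length L = 11 in.
Required throat t_e = P × Ω / (0.6 F_EXX × L) = 45.5 × 2.0 / (0.6 × 90 × 11) = 0.1532 in.
Required leg w = t_e / 0.707 = 0.2167 in → use 1/4 in.

w = 1/4 in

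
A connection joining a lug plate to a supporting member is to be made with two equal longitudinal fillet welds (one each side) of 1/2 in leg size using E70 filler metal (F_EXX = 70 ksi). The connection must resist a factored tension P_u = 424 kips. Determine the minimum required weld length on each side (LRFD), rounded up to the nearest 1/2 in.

Throat t_e = 0.707 × 0.5 = 0.3535 in.
φr_n = 0.75 × 0.6 × 70 × 0.3535 = 11.14 kips/in.
L_req = P_u / φr_n = 424 / 11.14 = 38.08 in total.
Per side: 38.08 / 2 = 19.04 in.
Round up → use L = 19.5 in on each side.

L = 19.5 in on each side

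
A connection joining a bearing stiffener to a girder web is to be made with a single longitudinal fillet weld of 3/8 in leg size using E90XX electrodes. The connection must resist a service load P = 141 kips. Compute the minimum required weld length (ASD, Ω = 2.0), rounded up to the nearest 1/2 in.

E90XX → F_EXX = 90 ksi.
Throat t_e = 0.707 × 0.375 = 0.2651 in.
r_n/Ω = (0.6 × 90 × 0.2651) / 2.0 = 7.158 kip/in.
L_req = P / (r_n/Ω) = 141 / 7.158 = 19.7 in total.
Round up → use L = 20 in.

L = 20 in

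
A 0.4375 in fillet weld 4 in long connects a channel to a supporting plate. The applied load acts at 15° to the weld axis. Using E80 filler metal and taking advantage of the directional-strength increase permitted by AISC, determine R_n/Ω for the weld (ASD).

E80XX → F_EXX = 80 ksi.
t_e = 0.707 × 0.4375 = 0.3093 in; A_we = 0.3093 × 4 = 1.237 in².
Directional factor: 1.0 + 0.5 sin^1.5(15°) = 1.066.
F_nw = 0.6 × 80 × 1.066 = 51.16 ksi.
R_n/Ω = (51.16 × 1.237) / 2.0 = 31.65 kip.

R_n/Ω ≈ 31.6 kip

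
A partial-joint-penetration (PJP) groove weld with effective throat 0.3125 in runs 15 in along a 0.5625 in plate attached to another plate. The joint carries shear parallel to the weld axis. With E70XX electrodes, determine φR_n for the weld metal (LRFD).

φR_n ≈ 148 kips

E70XX → F_EXX = 70 ksi.
Effective throat (given) t_e = 0.3125 in.
A_we = 0.3125 × 15 = 4.688 in².
F_nw = 0.6 F_EXX = 42 ksi.
φR_n = 0.75 × 42 × 4.688 = 147.7 kips.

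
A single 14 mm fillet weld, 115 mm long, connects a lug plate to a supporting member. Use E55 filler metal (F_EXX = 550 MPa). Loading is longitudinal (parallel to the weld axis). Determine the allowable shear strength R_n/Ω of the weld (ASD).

R_n/Ω ≈ 188 kN

Effective throat t_e = 0.707 × 14 = 9.898 mm.
Total length L = 115 mm; A_we = 9.898 × 115 = 1138 mm².
F_nw = 0.6 F_EXX = 0.6 × 550 = 330 MPa.
R_n = 330 × 1138 × 10⁻³ = 375.6 kN; R_n/Ω = 375.6/2.0 = 187.8 kN.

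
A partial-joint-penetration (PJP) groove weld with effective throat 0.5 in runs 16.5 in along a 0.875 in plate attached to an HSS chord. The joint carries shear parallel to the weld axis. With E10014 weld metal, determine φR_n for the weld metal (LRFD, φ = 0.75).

φR_n ≈ 371 kip

E100XX → F_EXX = 100 ksi.
Effective throat (given) t_e = 0.5 in.
A_we = 0.5 × 16.5 = 8.25 in².
F_nw = 0.6 F_EXX = 60 ksi.
φR_n = 0.75 × 60 × 8.25 = 371.2 kip.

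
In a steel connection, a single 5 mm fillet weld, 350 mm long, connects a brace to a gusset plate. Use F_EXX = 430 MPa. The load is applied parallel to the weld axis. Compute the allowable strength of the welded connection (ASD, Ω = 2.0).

R_n/Ω ≈ 160 kN

Effective throat t_e = 0.707 × 5 = 3.535 mm.
Total length L = 350 mm; A_we = 3.535 × 350 = 1237 mm².
F_nw = 0.6 F_EXX = 0.6 × 430 = 258 MPa.
R_n = 258 × 1237 × 10⁻³ = 319.2 kN; R_n/Ω = 319.2/2.0 = 159.6 kN.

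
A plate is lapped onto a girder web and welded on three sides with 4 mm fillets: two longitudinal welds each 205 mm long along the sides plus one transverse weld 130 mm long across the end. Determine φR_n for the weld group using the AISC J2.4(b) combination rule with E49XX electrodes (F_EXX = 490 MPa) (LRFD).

φR_n ≈ 339 kN

t_e = 0.707 × 4 = 2.828 mm.
R_nwl = 0.6 × 490 × 2.828 × 410 × 10⁻³ = 340.9 kN (longitudinal, 2 welds).
R_nwt = 0.6 × 490 × 2.828 × 130 × 10⁻³ = 108.1 kN (transverse, base value).
(i) R_nwl + R_nwt = 449 kN; (ii) 0.85 R_nwl + 1.5 R_nwt = 451.9 kN.
R_n = max = 451.9 kN [governs: (ii)]; φR_n = 338.9 kN.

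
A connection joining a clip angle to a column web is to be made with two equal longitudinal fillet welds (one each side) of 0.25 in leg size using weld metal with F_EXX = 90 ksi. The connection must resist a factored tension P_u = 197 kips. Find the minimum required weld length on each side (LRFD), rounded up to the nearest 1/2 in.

L = 14 in on each side

Throat t_e = 0.707 × 0.25 = 0.1767 in.
φr_n = 0.75 × 0.6 × 90 × 0.1767 = 7.158 kips/in.
L_req = P_u / φr_n = 197 / 7.158 = 27.52 in total.
Per side: 27.52 / 2 = 13.76 in.
Round up → use L = 14 in on each side.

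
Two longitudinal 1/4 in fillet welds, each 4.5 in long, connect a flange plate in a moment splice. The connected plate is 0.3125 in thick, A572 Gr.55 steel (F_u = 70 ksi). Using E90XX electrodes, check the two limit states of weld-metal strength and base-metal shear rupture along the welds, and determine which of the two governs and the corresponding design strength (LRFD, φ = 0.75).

E90XX → F_EXX = 90 ksi.
t_e = 0.707 × 0.25 = 0.1767 in; L = 9 in.
Weld metal: φR_n = 0.75 × 0.6 × 90 × 0.1767 × 9 = 64.43 kip.
Base metal (shear rupture): φR_n = 0.75 × 0.6 × 70 × 0.3125 × 9 = 88.59 kip.
Governing: weld metal.

φR_n ≈ 64.4 kip (weld metal governs)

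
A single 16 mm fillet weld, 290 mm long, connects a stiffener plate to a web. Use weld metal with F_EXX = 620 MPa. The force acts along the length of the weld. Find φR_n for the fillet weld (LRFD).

Effective throat t_e = 0.707 × 16 = 11.31 mm.
Total length L = 290 mm; A_we = 11.31 × 290 = 3280 mm².
F_nw = 0.6 F_EXX = 0.6 × 620 = 372 MPa.
φR_n = 0.75 × 372 × 3280 × 10⁻³ = 915.3 kN.

φR_n ≈ 915 kN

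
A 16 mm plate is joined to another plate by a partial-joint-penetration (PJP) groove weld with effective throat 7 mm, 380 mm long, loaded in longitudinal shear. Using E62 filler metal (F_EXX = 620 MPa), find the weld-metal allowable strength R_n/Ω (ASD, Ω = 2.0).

R_n/Ω ≈ 495 kN

Effective throat (given) t_e = 7 mm.
A_we = 7 × 380 = 2660 mm².
F_nw = 0.6 F_EXX = 372 MPa.
R_n/Ω = (372 × 2660) / 2.0 × 10⁻³ = 494.8 kN.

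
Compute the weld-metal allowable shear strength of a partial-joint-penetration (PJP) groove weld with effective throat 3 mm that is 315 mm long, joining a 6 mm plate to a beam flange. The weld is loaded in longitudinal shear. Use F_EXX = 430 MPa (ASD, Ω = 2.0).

R_n/Ω ≈ 122 kN

Effective throat (given) t_e = 3 mm.
A_we = 3 × 315 = 945 mm².
F_nw = 0.6 F_EXX = 258 MPa.
R_n/Ω = (258 × 945) / 2.0 × 10⁻³ = 121.9 kN.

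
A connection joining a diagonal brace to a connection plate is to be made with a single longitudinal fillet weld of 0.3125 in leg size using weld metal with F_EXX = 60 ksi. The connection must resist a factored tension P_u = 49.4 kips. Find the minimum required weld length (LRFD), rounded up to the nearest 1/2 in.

L = 8.5 in

Throat t_e = 0.707 × 0.3125 = 0.2209 in.
φr_n = 0.75 × 0.6 × 60 × 0.2209 = 5.965 kips/in.
L_req = P_u / φr_n = 49.4 / 5.965 = 8.281 in total.
Round up → use L = 8.5 in.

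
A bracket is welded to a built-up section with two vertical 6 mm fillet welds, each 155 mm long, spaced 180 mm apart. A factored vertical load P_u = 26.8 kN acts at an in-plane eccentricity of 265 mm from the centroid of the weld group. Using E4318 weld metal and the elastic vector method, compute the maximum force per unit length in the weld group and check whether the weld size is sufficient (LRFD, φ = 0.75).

f_max ≈ 340 N/mm; adequate

E43XX → F_EXX = 430 MPa.
Total weld length L_w = 310 mm. Treat welds as unit-width lines.
Polar moment about centroid: J = 2[d³/12 + d(b/2)²] = 2[155³/12 + 155×90²] = 3132000 mm³.
Direct shear f_v = P/L_w = 26.8×10³ / 310 = 86.45 N/mm (vertical).
Torsion M = P·e = 26.8×10³ × 265 = 7102000 N·mm.
Critical point at (x, y) = (90, 77.5) from centroid. f_tx = M·y/J = 175.8 N/mm; f_ty = M·x/J = 204.1 N/mm.
Resultant f_max = √[f_tx² + (f_v + f_ty)²] = √[175.8² + (86.45 + 204.1)²] = 339.6 N/mm.
Capacity per unit length: φr_n = 0.75 × 0.6 × 430 × (0.707 × 6) = 820.8 N/mm.
339.6 ≤ 820.8 → adequate.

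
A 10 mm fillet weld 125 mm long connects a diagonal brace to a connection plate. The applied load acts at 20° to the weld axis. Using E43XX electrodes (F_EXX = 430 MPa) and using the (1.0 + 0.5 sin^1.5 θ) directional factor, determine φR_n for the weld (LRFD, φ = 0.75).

t_e = 0.707 × 10 = 7.07 mm; A_we = 7.07 × 125 = 883.7 mm².
Directional factor: 1.0 + 0.5 sin^1.5(20°) = 1.1.
F_nw = 0.6 × 430 × 1.1 = 283.8 MPa.
φR_n = 0.75 × 283.8 × 883.7 × 10⁻³ = 188.1 kN.

φR_n ≈ 188 kN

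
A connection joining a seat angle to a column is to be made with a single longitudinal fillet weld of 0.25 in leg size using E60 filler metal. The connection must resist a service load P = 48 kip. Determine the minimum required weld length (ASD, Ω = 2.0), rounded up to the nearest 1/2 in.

L = 15.5 in

E60XX → F_EXX = 60 ksi.
Throat t_e = 0.707 × 0.25 = 0.1767 in.
r_n/Ω = (0.6 × 60 × 0.1767) / 2.0 = 3.181 kip/in.
L_req = P / (r_n/Ω) = 48 / 3.181 = 15.09 in total.
Round up → use L = 15.5 in.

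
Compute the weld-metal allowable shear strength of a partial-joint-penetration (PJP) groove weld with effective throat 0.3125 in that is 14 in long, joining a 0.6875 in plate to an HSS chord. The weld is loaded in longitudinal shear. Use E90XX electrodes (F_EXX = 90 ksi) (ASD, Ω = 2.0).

Effective throat (given) t_e = 0.3125 in.
A_we = 0.3125 × 14 = 4.375 in².
F_nw = 0.6 F_EXX = 54 ksi.
R_n/Ω = (54 × 4.375) / 2.0 = 118.1 kips.

R_n/Ω ≈ 118 kips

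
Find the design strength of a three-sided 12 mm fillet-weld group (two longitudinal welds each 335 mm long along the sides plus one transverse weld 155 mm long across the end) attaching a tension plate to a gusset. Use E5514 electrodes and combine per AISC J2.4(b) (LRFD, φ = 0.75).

φR_n ≈ 1730 kN

E55XX → F_EXX = 550 MPa.
t_e = 0.707 × 12 = 8.484 mm.
R_nwl = 0.6 × 550 × 8.484 × 670 × 10⁻³ = 1876 kN (longitudinal, 2 welds).
R_nwt = 0.6 × 550 × 8.484 × 155 × 10⁻³ = 434 kN (transverse, base value).
(i) R_nwl + R_nwt = 2310 kN; (ii) 0.85 R_nwl + 1.5 R_nwt = 2245 kN.
R_n = max = 2310 kN [governs: (i)]; φR_n = 1732 kN.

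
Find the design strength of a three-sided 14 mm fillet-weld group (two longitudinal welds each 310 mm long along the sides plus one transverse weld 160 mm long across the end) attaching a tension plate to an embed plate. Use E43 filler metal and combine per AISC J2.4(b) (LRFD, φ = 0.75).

E43XX → F_EXX = 430 MPa.
t_e = 0.707 × 14 = 9.898 mm.
R_nwl = 0.6 × 430 × 9.898 × 620 × 10⁻³ = 1583 kN (longitudinal, 2 welds).
R_nwt = 0.6 × 430 × 9.898 × 160 × 10⁻³ = 408.6 kN (transverse, base value).
(i) R_nwl + R_nwt = 1992 kN; (ii) 0.85 R_nwl + 1.5 R_nwt = 1959 kN.
R_n = max = 1992 kN [governs: (i)]; φR_n = 1494 kN.

φR_n ≈ 1490 kN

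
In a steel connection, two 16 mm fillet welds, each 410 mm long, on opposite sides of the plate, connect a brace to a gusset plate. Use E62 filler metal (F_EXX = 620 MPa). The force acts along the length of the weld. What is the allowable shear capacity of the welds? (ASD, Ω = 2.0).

R_n/Ω ≈ 1730 kN

Effective throat t_e = 0.707 × 16 = 11.31 mm.
Total length L = 820 mm; A_we = 11.31 × 820 = 9276 mm².
F_nw = 0.6 F_EXX = 0.6 × 620 = 372 MPa.
R_n = 372 × 9276 × 10⁻³ = 3451 kN; R_n/Ω = 3451/2.0 = 1725 kN.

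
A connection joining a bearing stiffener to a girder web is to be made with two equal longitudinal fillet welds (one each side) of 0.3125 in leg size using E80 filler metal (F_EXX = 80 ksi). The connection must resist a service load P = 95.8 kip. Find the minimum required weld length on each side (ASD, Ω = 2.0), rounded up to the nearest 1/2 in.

Throat t_e = 0.707 × 0.3125 = 0.2209 in.
r_n/Ω = (0.6 × 80 × 0.2209) / 2.0 = 5.302 kip/in.
L_req = P / (r_n/Ω) = 95.8 / 5.302 = 18.07 in total.
Per side: 18.07 / 2 = 9.033 in.
Round up → use L = 9.5 in on each side.

L = 9.5 in on each side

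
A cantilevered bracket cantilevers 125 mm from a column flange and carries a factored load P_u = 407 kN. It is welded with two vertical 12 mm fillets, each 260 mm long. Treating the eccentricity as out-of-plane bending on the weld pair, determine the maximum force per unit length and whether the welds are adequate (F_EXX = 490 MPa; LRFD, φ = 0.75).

L_w = 2 × 260 = 520 mm; section modulus (unit throat) S = 2 × L²/6 = 22530 mm².
Direct shear f_v = P/L_w = 407×10³/520 = 782.7 N/mm.
Moment M = P × e = 407×10³ × 125 = 50875000 N·mm; bending f_b = M/S = 2258 N/mm.
f_max = √(f_v² + f_b²) = √(782.7² + 2258²) = 2390 N/mm.
φr_n = 0.75 × 0.6 × 490 × (0.707 × 12) = 1871 N/mm → NOT adequate.

f_max ≈ 2390 N/mm; NOT adequate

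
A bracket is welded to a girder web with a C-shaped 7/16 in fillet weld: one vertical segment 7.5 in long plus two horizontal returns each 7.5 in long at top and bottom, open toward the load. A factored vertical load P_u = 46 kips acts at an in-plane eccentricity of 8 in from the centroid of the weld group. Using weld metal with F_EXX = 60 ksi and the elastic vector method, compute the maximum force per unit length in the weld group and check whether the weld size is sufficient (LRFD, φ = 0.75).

Total weld length L_w = 22.5 in. Treat welds as unit-width lines.
Centroid: x̄ = 2×7.5×3.75 / 22.5 = 2.5 in from the vertical weld.
Polar moment about centroid: J = I_x + I_y = [7.5³/12 + 2×7.5×3.75²] + [7.5×2.5² + 2(7.5³/12 + 7.5×1.25²)] = 386.7 in³.
Direct shear f_v = P/L_w = 46 / 22.5 = 2.044 kip/in (vertical).
Torsion M = P·e = 46 × 8 = 368 kip·in.
Critical point at (x, y) = (5, 3.75) from centroid. f_tx = M·y/J = 3.568 kip/in; f_ty = M·x/J = 4.758 kip/in.
Resultant f_max = √[f_tx² + (f_v + f_ty)²] = √[3.568² + (2.044 + 4.758)²] = 7.682 kip/in.
Capacity per unit length: φr_n = 0.75 × 0.6 × 60 × (0.707 × 0.4375) = 8.351 kip/in.
7.682 ≤ 8.351 → adequate.

f_max ≈ 7.68 kip/in; adequate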